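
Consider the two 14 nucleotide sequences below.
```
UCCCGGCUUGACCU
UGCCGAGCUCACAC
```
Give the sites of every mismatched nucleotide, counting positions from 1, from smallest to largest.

2, 6, 7, 8, 10, 13, 14

Scanning 1-based: 2: C/G; 6: G/A; 7: C/G; 8: U/C; 10: G/C; 13: C/A; 14: U/C.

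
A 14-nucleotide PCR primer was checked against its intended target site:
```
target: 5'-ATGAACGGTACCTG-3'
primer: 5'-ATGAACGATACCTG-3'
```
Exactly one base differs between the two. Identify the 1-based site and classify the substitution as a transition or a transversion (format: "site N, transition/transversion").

The sequences differ only at site 8: G→A (purine→purine), a transition.

site 8, transition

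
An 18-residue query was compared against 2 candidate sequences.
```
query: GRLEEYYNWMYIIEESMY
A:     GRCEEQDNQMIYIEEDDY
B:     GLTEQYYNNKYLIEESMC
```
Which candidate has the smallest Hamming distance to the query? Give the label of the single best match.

B

A differs at 8 residues; B differs at 7 residues. The closest is B.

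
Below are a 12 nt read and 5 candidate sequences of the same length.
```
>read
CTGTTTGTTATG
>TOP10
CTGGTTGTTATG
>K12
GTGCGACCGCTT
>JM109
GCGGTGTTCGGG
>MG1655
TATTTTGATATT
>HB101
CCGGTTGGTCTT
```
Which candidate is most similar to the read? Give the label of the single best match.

TOP10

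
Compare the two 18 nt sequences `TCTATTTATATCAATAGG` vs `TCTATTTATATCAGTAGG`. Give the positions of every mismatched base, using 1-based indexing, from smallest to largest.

Scanning 1-based: 14: A/G.

14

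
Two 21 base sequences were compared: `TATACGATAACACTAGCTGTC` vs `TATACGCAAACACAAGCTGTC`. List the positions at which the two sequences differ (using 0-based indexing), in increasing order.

Scanning 0-based: 6: A/C; 7: T/A; 13: T/A.

6, 7, 13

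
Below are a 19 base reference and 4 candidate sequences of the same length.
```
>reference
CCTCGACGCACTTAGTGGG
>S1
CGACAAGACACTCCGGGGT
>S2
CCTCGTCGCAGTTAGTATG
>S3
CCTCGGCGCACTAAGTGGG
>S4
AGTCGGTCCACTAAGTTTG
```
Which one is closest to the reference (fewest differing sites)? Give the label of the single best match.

S3

Hamming distances to reference — S1: 9; S2: 4; S3: 2; S4: 8.
Smallest is S3 with 2 mismatches.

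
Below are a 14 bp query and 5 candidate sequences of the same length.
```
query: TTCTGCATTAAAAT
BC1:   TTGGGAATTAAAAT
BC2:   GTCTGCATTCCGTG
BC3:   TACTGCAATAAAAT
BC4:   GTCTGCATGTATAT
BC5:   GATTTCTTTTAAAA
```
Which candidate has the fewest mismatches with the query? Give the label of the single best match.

BC1 differs at 3 sites; BC2 differs at 6 sites; BC3 differs at 2 sites; BC4 differs at 4 sites; BC5 differs at 7 sites. The closest is BC3.

BC3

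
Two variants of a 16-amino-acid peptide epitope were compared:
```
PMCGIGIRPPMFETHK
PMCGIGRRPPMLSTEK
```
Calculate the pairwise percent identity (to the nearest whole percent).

Mismatches at positions 7, 12, 13, 15 (1-based): 4 of 16.
Identical positions: 12/16 = 75% → 75%.

75%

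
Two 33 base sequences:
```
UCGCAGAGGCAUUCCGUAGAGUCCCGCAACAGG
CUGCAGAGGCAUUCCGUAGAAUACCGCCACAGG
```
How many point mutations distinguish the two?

5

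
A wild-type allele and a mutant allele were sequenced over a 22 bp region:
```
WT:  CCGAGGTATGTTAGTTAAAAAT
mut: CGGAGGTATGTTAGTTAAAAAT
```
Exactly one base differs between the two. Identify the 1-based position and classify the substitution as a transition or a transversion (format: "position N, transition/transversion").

position 2, transversion

Position 2 changes C→G. C is a pyrimidine and G is a purine, so this is a transversion.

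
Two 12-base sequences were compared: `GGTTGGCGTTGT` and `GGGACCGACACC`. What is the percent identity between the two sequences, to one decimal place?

16.7%

10 positions differ (3, 4, 5, 6, 7, 8, 9, 10, 11, 12), so 2 of 12 match: 2/12 = 16.67%.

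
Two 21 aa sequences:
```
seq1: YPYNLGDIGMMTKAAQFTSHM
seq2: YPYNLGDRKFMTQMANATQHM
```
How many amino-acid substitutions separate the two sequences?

Comparing position by position, 8 residues differ: 8 (I/R), 9 (G/K), 10 (M/F), 13 (K/Q), 14 (A/M), 16 (Q/N), 17 (F/A), 19 (S/Q).

8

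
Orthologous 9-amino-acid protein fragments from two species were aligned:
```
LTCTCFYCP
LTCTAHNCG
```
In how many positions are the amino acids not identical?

Mismatches (1-based): position 5: C→A; position 6: F→H; position 7: Y→N; position 9: P→G.

4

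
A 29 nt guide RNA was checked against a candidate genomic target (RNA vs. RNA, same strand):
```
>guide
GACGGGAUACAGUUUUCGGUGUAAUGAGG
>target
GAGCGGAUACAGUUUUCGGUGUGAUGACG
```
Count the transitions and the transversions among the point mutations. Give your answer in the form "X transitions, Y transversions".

1 transition, 3 transversions

Mismatches (1-based):
base 3: C→G (pyrimidine→purine, transversion)
base 4: G→C (purine→pyrimidine, transversion)
base 23: A→G (purine→purine, transition)
base 28: G→C (purine→pyrimidine, transversion)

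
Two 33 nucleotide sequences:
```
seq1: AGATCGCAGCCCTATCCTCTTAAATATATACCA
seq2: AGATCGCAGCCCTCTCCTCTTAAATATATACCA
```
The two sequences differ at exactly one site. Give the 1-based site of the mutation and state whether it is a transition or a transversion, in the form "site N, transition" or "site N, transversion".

Site 14 changes A→C. A is a purine and C is a pyrimidine, so this is a transversion.

site 14, transversion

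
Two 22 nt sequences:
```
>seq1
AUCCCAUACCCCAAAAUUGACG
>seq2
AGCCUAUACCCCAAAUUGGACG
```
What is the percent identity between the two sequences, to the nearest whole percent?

4 positions differ (2, 5, 16, 18), so 18 of 22 match: 18/22 = 81.82%.

82%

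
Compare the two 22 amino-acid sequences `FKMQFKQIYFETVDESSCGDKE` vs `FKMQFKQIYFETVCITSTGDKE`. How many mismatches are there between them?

Comparing position by position, 4 positions differ: 14 (D/C), 15 (E/I), 16 (S/T), 18 (C/T).

4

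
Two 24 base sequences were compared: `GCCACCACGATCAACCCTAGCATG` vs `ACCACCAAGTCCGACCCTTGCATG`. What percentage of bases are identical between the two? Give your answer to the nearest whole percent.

Mismatches at positions 1, 8, 10, 11, 13, 19 (1-based): 6 of 24.
Identical positions: 18/24 = 75% → 75%.

75%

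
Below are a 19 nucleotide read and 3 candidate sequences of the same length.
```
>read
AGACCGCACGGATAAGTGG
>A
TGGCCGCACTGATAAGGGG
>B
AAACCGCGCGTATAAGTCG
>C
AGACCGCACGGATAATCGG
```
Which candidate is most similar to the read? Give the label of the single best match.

C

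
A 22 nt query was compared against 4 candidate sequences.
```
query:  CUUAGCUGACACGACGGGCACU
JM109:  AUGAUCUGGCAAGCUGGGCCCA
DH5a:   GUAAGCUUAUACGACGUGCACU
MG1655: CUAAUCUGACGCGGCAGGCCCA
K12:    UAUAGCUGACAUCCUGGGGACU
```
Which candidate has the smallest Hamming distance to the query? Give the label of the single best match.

DH5a

Hamming distances to query — JM109: 9; DH5a: 5; MG1655: 7; K12: 7.
Smallest is DH5a with 5 mismatches.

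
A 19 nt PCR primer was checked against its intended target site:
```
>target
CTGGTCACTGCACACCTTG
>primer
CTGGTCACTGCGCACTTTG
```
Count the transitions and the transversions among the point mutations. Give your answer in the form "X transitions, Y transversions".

2 transitions, 0 transversions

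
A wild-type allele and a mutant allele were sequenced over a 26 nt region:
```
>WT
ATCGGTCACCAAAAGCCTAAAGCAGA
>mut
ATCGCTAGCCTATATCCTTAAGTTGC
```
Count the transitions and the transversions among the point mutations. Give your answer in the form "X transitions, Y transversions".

2 transitions, 8 transversions

Mismatches (1-based):
position 5: G→C (purine→pyrimidine, transversion)
position 7: C→A (pyrimidine→purine, transversion)
position 8: A→G (purine→purine, transition)
position 11: A→T (purine→pyrimidine, transversion)
position 13: A→T (purine→pyrimidine, transversion)
position 15: G→T (purine→pyrimidine, transversion)
position 19: A→T (purine→pyrimidine, transversion)
position 23: C→T (pyrimidine→pyrimidine, transition)
position 24: A→T (purine→pyrimidine, transversion)
position 26: A→C (purine→pyrimidine, transversion)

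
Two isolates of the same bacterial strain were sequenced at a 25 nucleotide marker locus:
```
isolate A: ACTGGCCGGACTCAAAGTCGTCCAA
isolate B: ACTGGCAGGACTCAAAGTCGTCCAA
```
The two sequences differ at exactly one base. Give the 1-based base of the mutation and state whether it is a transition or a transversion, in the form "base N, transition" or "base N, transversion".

base 7, transversion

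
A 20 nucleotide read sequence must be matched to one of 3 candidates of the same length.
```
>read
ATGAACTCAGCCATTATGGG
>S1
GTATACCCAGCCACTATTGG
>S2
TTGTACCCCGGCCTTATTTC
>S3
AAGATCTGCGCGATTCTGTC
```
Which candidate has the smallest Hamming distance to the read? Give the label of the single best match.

S1

Hamming distances to read — S1: 6; S2: 9; S3: 8.
Smallest is S1 with 6 mismatches.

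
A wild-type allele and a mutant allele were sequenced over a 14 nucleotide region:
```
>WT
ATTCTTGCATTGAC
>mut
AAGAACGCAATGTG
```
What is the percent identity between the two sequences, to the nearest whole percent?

43%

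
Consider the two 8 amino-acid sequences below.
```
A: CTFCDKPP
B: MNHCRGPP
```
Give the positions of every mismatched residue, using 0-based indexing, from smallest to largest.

Differences at position 0 (C→M), position 1 (T→N), position 2 (F→H), position 4 (D→R), position 5 (K→G).

0, 1, 2, 4, 5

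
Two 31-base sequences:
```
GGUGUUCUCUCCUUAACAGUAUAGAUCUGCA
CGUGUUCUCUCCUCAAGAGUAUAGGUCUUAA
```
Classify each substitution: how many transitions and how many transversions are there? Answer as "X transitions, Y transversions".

2 transitions, 4 transversions

Mismatches (1-based):
base 1: G→C (purine→pyrimidine, transversion)
base 14: U→C (pyrimidine→pyrimidine, transition)
base 17: C→G (pyrimidine→purine, transversion)
base 25: A→G (purine→purine, transition)
base 29: G→U (purine→pyrimidine, transversion)
base 30: C→A (pyrimidine→purine, transversion)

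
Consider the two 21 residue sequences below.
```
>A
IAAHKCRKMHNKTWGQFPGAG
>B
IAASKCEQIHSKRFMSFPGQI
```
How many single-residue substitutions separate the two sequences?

Comparing position by position, 11 positions differ: 4 (H/S), 7 (R/E), 8 (K/Q), 9 (M/I), 11 (N/S), 13 (T/R), 14 (W/F), 15 (G/M), 16 (Q/S), 20 (A/Q), 21 (G/I).

11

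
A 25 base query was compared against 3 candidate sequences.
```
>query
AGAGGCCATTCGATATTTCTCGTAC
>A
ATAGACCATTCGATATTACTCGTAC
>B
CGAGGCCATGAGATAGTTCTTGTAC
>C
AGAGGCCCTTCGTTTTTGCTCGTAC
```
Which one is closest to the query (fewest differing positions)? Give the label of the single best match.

Hamming distances to query — A: 3; B: 5; C: 4.
Smallest is A with 3 mismatches.

A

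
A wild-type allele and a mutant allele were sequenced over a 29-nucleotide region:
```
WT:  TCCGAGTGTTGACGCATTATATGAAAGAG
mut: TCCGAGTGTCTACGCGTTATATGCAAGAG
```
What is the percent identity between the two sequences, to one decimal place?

86.2%

Mismatches at positions 10, 11, 16, 24 (1-based): 4 of 29.
Identical positions: 25/29 = 86.21% → 86.2%.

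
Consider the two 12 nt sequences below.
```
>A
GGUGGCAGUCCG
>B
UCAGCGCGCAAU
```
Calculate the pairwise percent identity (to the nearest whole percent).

17%

10 positions differ (1, 2, 3, 5, 6, 7, 9, 10, 11, 12), so 2 of 12 match: 2/12 = 16.67%.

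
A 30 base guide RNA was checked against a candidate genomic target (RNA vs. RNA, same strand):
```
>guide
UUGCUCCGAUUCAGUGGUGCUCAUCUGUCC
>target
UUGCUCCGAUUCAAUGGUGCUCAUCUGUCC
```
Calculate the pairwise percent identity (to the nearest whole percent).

1 position differs (14), so 29 of 30 match: 29/30 = 96.67%.

97%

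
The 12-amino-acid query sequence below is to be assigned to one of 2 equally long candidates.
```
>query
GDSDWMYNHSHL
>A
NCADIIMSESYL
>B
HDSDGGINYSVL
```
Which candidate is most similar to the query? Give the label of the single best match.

B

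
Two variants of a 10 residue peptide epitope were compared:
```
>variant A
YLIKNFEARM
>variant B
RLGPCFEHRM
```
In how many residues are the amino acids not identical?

5

Comparing position by position, 5 residues differ: 1 (Y/R), 3 (I/G), 4 (K/P), 5 (N/C), 8 (A/H).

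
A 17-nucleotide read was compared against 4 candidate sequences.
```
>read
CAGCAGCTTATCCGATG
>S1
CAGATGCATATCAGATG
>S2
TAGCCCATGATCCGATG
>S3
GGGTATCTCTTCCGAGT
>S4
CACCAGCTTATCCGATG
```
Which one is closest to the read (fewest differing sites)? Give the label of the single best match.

S4

S1 differs at 4 sites; S2 differs at 5 sites; S3 differs at 8 sites; S4 differs at 1 site. The closest is S4.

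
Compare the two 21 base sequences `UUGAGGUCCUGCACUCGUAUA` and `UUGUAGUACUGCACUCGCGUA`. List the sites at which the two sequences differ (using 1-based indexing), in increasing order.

Differences at site 4 (A→U), site 5 (G→A), site 8 (C→A), site 18 (U→C), site 19 (A→G).

4, 5, 8, 18, 19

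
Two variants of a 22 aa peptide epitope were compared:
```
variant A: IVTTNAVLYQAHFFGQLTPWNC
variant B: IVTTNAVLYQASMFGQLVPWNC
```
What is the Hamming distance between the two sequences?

Comparing position by position, 3 positions differ: 12 (H/S), 13 (F/M), 18 (T/V).

3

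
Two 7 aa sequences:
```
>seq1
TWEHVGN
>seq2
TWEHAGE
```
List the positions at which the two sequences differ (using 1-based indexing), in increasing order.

5, 7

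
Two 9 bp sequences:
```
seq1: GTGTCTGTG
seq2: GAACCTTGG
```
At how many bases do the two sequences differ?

5

The sequences differ at bases 2, 3, 4, 7, 8 (1-based) — 5 in total.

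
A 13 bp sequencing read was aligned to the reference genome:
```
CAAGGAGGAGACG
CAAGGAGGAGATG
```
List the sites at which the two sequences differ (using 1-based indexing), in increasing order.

Differences at site 12 (C→T).

12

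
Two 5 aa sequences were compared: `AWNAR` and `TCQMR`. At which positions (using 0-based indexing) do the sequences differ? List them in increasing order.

0, 1, 2, 3

Differences at position 0 (A→T), position 1 (W→C), position 2 (N→Q), position 3 (A→M).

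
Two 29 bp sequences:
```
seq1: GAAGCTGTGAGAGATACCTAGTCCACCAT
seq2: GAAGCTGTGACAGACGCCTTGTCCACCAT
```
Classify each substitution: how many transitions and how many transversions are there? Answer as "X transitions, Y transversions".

2 transitions, 2 transversions

Transitions (purine↔purine or pyrimidine↔pyrimidine): 15 T→C, 16 A→G.
Transversions (purine↔pyrimidine): 11 G→C, 20 A→T.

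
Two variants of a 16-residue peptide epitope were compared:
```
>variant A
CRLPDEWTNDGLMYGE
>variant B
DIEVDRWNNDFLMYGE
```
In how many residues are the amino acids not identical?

7

Comparing position by position, 7 residues differ: 1 (C/D), 2 (R/I), 3 (L/E), 4 (P/V), 6 (E/R), 8 (T/N), 11 (G/F).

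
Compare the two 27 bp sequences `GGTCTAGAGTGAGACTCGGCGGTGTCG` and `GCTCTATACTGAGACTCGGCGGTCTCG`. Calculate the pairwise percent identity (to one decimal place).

4 positions differ (2, 7, 9, 24), so 23 of 27 match: 23/27 = 85.19%.

85.2%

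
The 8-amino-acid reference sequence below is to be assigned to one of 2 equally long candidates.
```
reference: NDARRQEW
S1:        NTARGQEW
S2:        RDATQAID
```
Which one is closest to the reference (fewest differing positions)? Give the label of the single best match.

S1

Hamming distances to reference — S1: 2; S2: 6.
Smallest is S1 with 2 mismatches.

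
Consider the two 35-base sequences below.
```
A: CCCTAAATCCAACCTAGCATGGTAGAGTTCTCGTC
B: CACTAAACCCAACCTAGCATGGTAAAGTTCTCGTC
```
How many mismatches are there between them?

Comparing position by position, 3 bases differ: 2 (C/A), 8 (T/C), 25 (G/A).

3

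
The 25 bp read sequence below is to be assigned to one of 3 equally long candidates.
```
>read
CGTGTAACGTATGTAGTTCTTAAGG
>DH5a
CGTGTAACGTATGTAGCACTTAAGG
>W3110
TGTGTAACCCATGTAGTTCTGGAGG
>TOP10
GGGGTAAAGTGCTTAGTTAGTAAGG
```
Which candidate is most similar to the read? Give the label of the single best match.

Hamming distances to read — DH5a: 2; W3110: 5; TOP10: 8.
Smallest is DH5a with 2 mismatches.

DH5a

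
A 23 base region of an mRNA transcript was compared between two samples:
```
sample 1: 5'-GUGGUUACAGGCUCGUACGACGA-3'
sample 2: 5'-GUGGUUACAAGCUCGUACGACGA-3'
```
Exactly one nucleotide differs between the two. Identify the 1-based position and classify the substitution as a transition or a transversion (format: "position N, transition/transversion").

Position 10 changes G→A. G is a purine and A is a purine, so this is a transition.

position 10, transition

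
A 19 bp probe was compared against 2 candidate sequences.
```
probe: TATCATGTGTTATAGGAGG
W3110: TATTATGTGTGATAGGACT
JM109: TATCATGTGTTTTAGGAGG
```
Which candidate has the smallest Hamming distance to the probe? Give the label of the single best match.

W3110 differs at 4 positions; JM109 differs at 1 position. The closest is JM109.

JM109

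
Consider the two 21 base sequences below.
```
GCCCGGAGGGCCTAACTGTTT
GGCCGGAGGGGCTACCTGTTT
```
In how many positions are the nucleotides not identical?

The sequences differ at positions 2, 11, 15 (1-based) — 3 in total.

3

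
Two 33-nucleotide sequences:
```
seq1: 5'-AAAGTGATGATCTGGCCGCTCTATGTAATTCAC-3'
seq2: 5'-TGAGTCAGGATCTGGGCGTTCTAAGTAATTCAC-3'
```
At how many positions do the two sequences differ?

Mismatches (1-based): position 1: A→T; position 2: A→G; position 6: G→C; position 8: T→G; position 16: C→G; position 19: C→T; position 24: T→A.

7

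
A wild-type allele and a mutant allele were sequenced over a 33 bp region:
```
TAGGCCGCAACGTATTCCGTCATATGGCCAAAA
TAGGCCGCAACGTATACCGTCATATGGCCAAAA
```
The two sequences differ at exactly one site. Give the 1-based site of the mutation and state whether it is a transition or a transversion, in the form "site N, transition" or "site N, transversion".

The sequences differ only at site 16: T→A (pyrimidine→purine), a transversion.

site 16, transversion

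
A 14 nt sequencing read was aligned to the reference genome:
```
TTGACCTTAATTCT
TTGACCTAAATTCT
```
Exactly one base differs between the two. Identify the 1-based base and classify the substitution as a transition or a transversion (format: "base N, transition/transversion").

The sequences differ only at base 8: T→A (pyrimidine→purine), a transversion.

base 8, transversion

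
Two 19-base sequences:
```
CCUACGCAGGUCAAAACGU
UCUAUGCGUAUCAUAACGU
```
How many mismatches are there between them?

Mismatches (1-based): site 1: C→U; site 5: C→U; site 8: A→G; site 9: G→U; site 10: G→A; site 14: A→U.

6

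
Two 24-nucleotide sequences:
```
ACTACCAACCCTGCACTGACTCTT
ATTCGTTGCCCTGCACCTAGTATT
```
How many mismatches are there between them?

10

The sequences differ at bases 2, 4, 5, 6, 7, 8, 17, 18, 20, 22 (1-based) — 10 in total.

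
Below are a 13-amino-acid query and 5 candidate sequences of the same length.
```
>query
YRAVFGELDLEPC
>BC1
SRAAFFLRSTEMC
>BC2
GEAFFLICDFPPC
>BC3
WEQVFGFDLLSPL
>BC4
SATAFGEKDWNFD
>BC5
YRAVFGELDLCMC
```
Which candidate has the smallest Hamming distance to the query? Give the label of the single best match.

BC5

Hamming distances to query — BC1: 8; BC2: 8; BC3: 8; BC4: 9; BC5: 2.
Smallest is BC5 with 2 mismatches.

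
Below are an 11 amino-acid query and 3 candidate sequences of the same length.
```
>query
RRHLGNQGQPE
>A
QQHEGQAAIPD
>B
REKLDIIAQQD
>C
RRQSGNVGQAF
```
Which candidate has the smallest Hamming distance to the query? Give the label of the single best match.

Hamming distances to query — A: 8; B: 8; C: 5.
Smallest is C with 5 mismatches.

C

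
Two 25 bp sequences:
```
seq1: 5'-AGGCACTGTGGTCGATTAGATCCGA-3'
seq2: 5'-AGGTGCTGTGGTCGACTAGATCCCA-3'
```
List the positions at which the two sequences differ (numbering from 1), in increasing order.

Scanning 1-based: 4: C/T; 5: A/G; 16: T/C; 24: G/C.

4, 5, 16, 24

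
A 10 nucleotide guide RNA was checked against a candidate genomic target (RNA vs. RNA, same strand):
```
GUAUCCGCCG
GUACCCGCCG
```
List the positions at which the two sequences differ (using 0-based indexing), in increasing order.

3

Differences at position 3 (U→C).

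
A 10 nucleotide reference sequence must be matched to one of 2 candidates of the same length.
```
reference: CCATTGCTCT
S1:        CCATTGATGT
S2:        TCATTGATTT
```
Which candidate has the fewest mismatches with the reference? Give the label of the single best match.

S1

Hamming distances to reference — S1: 2; S2: 3.
Smallest is S1 with 2 mismatches.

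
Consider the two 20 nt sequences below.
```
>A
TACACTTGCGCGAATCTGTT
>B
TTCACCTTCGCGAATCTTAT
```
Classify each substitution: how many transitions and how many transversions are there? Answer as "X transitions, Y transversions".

Transitions (purine↔purine or pyrimidine↔pyrimidine): 6 T→C.
Transversions (purine↔pyrimidine): 2 A→T, 8 G→T, 18 G→T, 19 T→A.

1 transition, 4 transversions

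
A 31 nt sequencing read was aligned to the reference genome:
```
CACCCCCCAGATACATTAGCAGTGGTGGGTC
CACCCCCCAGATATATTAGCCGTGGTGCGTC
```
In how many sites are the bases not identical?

3

The sequences differ at sites 14, 21, 28 (1-based) — 3 in total.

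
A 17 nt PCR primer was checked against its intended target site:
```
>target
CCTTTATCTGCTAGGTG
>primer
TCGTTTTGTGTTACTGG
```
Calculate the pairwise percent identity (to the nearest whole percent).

8 positions differ (1, 3, 6, 8, 11, 14, 15, 16), so 9 of 17 match: 9/17 = 52.94%.

53%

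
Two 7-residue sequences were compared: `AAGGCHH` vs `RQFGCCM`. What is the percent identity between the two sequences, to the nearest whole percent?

Mismatches at positions 1, 2, 3, 6, 7 (1-based): 5 of 7.
Identical positions: 2/7 = 28.57% → 29%.

29%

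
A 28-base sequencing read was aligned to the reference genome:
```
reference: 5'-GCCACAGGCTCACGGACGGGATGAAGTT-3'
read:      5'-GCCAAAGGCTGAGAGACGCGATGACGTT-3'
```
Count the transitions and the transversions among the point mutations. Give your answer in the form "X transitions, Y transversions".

1 transition, 5 transversions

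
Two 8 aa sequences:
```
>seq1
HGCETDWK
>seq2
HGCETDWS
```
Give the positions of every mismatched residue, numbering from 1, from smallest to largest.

8

Scanning 1-based: 8: K/S.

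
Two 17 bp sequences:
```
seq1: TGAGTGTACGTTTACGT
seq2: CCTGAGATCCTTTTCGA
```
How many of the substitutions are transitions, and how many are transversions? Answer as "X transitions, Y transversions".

Transitions (purine↔purine or pyrimidine↔pyrimidine): 1 T→C.
Transversions (purine↔pyrimidine): 2 G→C, 3 A→T, 5 T→A, 7 T→A, 8 A→T, 10 G→C, 14 A→T, 17 T→A.

1 transition, 8 transversions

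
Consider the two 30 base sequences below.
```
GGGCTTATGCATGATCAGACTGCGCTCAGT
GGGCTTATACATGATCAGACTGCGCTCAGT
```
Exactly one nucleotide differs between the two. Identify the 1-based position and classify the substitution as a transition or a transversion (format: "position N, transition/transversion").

The sequences differ only at position 9: G→A (purine→purine), a transition.

position 9, transition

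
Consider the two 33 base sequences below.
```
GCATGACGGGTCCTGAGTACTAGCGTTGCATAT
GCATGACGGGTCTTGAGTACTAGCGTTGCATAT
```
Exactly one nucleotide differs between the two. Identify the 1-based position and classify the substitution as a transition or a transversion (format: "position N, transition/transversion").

position 13, transition

Position 13 changes C→T. C is a pyrimidine and T is a pyrimidine, so this is a transition.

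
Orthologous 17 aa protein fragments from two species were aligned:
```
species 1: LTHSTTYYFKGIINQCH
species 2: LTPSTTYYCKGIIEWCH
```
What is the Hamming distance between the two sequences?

4

The sequences differ at residues 3, 9, 14, 15 (1-based) — 4 in total.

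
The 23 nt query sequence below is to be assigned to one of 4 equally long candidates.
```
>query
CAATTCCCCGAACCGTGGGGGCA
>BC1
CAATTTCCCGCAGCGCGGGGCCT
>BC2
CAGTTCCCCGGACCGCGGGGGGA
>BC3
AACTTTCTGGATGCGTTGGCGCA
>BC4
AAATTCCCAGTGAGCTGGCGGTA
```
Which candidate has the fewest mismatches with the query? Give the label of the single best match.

Hamming distances to query — BC1: 6; BC2: 4; BC3: 9; BC4: 9.
Smallest is BC2 with 4 mismatches.

BC2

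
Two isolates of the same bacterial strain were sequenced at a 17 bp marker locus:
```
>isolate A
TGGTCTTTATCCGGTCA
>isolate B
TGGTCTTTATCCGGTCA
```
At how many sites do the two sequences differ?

0

The two sequences are identical at every position.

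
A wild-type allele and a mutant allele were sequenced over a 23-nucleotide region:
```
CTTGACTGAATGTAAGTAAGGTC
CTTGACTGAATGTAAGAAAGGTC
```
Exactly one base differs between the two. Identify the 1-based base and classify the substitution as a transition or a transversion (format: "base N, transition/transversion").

base 17, transversion

The sequences differ only at base 17: T→A (pyrimidine→purine), a transversion.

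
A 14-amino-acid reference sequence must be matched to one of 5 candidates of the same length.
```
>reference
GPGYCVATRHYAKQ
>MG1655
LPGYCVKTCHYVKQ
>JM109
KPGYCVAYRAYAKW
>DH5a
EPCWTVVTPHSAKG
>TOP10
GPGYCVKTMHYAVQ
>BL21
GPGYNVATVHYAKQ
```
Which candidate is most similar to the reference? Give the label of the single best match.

BL21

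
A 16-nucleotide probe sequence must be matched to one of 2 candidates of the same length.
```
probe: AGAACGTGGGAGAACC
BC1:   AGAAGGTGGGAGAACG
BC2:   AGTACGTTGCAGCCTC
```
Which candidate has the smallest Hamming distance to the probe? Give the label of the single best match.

Hamming distances to probe — BC1: 2; BC2: 6.
Smallest is BC1 with 2 mismatches.

BC1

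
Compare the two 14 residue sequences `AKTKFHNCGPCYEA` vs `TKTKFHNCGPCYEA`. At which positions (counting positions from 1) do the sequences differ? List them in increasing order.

1

Scanning 1-based: 1: A/T.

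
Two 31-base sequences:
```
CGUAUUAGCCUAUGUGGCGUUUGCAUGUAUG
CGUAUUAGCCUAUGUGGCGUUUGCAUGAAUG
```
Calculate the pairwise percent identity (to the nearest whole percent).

97%

Mismatch at position 28 (1-based): 1 of 31.
Identical positions: 30/31 = 96.77% → 97%.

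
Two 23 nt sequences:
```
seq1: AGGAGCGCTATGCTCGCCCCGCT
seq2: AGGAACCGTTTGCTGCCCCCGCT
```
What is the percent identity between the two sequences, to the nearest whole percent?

Mismatches at positions 5, 7, 8, 10, 15, 16 (1-based): 6 of 23.
Identical positions: 17/23 = 73.91% → 74%.

74%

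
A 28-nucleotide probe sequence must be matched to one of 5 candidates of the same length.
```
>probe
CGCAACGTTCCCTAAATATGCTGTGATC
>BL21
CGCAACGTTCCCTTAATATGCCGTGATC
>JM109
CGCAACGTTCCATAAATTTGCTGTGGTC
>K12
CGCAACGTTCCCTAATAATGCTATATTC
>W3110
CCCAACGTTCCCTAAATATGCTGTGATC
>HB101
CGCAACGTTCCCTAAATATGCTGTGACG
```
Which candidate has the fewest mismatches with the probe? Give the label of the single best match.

BL21 differs at 2 positions; JM109 differs at 3 positions; K12 differs at 5 positions; W3110 differs at 1 position; HB101 differs at 2 positions. The closest is W3110.

W3110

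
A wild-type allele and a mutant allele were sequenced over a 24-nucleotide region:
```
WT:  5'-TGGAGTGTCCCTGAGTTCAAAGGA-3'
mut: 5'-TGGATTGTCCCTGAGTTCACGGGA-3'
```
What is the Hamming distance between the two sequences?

3

Mismatches (1-based): site 5: G→T; site 20: A→C; site 21: A→G.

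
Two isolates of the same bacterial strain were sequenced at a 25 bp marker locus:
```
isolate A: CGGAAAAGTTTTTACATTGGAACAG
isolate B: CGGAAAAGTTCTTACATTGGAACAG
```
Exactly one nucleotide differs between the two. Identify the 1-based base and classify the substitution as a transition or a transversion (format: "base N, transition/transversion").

base 11, transition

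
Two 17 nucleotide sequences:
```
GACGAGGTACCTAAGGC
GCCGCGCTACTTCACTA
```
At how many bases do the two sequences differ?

8

The sequences differ at bases 2, 5, 7, 11, 13, 15, 16, 17 (1-based) — 8 in total.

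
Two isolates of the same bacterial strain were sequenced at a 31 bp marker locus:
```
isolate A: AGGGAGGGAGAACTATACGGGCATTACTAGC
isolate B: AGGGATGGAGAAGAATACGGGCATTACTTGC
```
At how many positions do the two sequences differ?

Comparing position by position, 4 positions differ: 6 (G/T), 13 (C/G), 14 (T/A), 29 (A/T).

4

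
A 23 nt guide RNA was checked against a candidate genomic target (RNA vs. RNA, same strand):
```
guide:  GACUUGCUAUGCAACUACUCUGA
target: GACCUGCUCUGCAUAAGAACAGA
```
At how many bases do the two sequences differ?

9

The sequences differ at bases 4, 9, 14, 15, 16, 17, 18, 19, 21 (1-based) — 9 in total.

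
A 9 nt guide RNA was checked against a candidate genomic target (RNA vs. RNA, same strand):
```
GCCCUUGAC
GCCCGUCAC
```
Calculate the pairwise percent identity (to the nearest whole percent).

78%

2 positions differ (5, 7), so 7 of 9 match: 7/9 = 77.78%.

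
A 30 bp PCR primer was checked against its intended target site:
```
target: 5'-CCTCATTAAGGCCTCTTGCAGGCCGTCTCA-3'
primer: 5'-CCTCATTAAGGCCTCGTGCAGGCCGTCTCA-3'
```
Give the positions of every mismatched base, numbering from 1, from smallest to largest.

16

Differences at position 16 (T→G).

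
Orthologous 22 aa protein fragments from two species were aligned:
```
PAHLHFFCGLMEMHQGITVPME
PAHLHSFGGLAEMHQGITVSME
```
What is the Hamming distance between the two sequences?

Mismatches (1-based): position 6: F→S; position 8: C→G; position 11: M→A; position 20: P→S.

4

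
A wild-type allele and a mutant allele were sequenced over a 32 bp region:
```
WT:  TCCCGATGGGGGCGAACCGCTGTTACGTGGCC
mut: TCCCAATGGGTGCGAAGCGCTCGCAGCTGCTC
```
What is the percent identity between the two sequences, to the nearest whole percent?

69%

Mismatches at positions 5, 11, 17, 22, 23, 24, 26, 27, 30, 31 (1-based): 10 of 32.
Identical positions: 22/32 = 68.75% → 69%.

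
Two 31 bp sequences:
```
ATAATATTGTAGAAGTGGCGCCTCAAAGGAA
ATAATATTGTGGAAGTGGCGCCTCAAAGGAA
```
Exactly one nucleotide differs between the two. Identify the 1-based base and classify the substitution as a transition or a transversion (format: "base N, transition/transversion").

The sequences differ only at base 11: A→G (purine→purine), a transition.

base 11, transition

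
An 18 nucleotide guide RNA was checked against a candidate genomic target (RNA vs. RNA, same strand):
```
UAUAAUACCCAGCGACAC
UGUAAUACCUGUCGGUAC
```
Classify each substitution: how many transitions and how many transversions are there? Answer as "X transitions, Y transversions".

5 transitions, 1 transversion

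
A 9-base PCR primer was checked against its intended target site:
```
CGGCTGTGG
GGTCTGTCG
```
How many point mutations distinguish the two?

The sequences differ at bases 1, 3, 8 (1-based) — 3 in total.

3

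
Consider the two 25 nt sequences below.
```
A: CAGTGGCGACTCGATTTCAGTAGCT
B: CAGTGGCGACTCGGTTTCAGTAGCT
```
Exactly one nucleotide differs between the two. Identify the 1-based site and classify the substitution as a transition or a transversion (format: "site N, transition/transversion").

site 14, transition

The sequences differ only at site 14: A→G (purine→purine), a transition.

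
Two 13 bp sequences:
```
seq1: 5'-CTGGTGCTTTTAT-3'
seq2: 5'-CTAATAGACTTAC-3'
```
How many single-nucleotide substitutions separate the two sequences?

The sequences differ at bases 3, 4, 6, 7, 8, 9, 13 (1-based) — 7 in total.

7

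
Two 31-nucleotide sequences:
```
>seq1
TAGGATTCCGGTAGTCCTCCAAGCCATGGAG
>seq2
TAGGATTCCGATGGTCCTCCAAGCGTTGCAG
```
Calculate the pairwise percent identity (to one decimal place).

83.9%

Mismatches at positions 11, 13, 25, 26, 29 (1-based): 5 of 31.
Identical positions: 26/31 = 83.87% → 83.9%.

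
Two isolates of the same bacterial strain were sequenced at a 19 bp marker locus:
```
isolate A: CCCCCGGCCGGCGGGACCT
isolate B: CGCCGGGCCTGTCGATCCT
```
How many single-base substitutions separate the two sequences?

Comparing position by position, 7 bases differ: 2 (C/G), 5 (C/G), 10 (G/T), 12 (C/T), 13 (G/C), 15 (G/A), 16 (A/T).

7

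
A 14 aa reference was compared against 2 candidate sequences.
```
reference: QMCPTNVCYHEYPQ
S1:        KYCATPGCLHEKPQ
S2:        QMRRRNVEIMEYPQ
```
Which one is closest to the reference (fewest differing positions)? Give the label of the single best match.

S2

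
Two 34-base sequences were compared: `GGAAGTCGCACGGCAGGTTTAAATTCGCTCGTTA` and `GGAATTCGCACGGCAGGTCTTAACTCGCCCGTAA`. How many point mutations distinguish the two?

6

Mismatches (1-based): position 5: G→T; position 19: T→C; position 21: A→T; position 24: T→C; position 29: T→C; position 33: T→A.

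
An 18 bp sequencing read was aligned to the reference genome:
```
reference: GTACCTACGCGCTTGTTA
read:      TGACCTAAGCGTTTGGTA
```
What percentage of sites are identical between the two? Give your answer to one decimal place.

72.2%

Mismatches at positions 1, 2, 8, 12, 16 (1-based): 5 of 18.
Identical positions: 13/18 = 72.22% → 72.2%.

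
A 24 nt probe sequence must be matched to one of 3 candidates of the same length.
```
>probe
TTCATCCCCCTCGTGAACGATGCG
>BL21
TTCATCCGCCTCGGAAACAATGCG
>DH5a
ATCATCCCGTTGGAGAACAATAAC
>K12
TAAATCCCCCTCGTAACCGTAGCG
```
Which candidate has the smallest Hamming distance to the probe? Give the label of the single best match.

BL21

Hamming distances to probe — BL21: 4; DH5a: 9; K12: 6.
Smallest is BL21 with 4 mismatches.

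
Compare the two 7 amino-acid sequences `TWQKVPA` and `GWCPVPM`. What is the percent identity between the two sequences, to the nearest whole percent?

4 positions differ (1, 3, 4, 7), so 3 of 7 match: 3/7 = 42.86%.

43%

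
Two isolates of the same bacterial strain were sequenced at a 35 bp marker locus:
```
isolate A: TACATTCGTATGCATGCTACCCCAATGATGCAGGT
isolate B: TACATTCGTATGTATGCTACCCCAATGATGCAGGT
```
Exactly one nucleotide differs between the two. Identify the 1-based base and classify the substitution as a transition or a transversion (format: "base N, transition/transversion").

Base 13 changes C→T. C is a pyrimidine and T is a pyrimidine, so this is a transition.

base 13, transition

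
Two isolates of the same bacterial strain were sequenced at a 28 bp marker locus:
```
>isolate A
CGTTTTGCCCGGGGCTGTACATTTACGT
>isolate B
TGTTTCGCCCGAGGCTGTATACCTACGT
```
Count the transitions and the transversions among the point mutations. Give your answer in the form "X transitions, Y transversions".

6 transitions, 0 transversions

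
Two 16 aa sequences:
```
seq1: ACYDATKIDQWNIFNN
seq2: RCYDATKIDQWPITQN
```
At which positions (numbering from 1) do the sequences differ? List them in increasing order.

1, 12, 14, 15

Differences at position 1 (A→R), position 12 (N→P), position 14 (F→T), position 15 (N→Q).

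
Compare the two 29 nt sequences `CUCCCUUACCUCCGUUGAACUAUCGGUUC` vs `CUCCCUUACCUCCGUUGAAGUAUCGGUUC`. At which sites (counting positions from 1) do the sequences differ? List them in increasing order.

Scanning 1-based: 20: C/G.

20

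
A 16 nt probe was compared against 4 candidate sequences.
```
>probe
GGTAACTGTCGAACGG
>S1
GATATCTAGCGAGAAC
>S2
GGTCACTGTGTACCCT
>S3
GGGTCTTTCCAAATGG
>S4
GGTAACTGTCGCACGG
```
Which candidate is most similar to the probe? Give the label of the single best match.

S1 differs at 8 positions; S2 differs at 6 positions; S3 differs at 8 positions; S4 differs at 1 position. The closest is S4.

S4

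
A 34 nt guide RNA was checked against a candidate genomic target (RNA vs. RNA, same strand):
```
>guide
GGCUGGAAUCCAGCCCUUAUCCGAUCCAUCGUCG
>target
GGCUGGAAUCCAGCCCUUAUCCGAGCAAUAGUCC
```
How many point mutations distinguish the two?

The sequences differ at positions 25, 27, 30, 34 (1-based) — 4 in total.

4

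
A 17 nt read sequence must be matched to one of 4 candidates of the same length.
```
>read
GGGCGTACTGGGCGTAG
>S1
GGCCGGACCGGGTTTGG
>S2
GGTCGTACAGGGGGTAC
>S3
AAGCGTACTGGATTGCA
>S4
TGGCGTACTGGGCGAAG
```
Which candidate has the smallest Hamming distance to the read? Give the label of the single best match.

Hamming distances to read — S1: 6; S2: 4; S3: 8; S4: 2.
Smallest is S4 with 2 mismatches.

S4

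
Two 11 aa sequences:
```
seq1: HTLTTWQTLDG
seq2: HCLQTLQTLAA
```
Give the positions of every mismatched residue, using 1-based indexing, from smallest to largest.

2, 4, 6, 10, 11

Scanning 1-based: 2: T/C; 4: T/Q; 6: W/L; 10: D/A; 11: G/A.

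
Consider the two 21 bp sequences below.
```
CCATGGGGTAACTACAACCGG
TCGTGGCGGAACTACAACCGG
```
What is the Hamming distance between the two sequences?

The sequences differ at bases 1, 3, 7, 9 (1-based) — 4 in total.

4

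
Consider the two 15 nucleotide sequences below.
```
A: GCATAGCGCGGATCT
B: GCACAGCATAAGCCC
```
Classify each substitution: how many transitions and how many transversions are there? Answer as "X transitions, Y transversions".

Mismatches (1-based):
site 4: T→C (pyrimidine→pyrimidine, transition)
site 8: G→A (purine→purine, transition)
site 9: C→T (pyrimidine→pyrimidine, transition)
site 10: G→A (purine→purine, transition)
site 11: G→A (purine→purine, transition)
site 12: A→G (purine→purine, transition)
site 13: T→C (pyrimidine→pyrimidine, transition)
site 15: T→C (pyrimidine→pyrimidine, transition)

8 transitions, 0 transversions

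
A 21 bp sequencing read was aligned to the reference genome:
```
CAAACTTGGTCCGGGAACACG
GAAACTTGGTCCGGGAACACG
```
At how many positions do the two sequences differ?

The sequences differ at positions 1 (1-based) — 1 in total.

1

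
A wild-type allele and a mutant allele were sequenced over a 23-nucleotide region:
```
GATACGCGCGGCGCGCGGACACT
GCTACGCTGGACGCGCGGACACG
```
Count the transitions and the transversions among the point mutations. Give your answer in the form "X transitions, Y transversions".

Transitions (purine↔purine or pyrimidine↔pyrimidine): 11 G→A.
Transversions (purine↔pyrimidine): 2 A→C, 8 G→T, 9 C→G, 23 T→G.

1 transition, 4 transversions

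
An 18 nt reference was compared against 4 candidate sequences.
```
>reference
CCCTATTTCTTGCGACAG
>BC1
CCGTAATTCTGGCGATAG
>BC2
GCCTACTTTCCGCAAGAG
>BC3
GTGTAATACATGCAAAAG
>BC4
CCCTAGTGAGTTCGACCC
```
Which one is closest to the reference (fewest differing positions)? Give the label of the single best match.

Hamming distances to reference — BC1: 4; BC2: 7; BC3: 8; BC4: 7.
Smallest is BC1 with 4 mismatches.

BC1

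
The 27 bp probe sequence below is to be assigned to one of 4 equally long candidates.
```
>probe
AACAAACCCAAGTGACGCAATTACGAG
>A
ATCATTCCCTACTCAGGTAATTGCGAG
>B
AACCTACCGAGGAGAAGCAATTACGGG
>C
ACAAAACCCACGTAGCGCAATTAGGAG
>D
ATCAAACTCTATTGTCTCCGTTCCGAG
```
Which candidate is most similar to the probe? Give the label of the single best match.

C

A differs at 9 positions; B differs at 7 positions; C differs at 6 positions; D differs at 9 positions. The closest is C.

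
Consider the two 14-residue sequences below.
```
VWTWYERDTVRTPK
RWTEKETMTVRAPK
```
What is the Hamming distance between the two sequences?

6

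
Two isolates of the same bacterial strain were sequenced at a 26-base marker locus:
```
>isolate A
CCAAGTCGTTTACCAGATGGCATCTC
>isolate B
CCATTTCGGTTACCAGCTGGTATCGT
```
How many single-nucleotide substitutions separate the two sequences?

Comparing position by position, 7 bases differ: 4 (A/T), 5 (G/T), 9 (T/G), 17 (A/C), 21 (C/T), 25 (T/G), 26 (C/T).

7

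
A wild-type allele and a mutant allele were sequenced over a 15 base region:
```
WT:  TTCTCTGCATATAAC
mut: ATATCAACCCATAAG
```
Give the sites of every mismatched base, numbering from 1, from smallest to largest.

1, 3, 6, 7, 9, 10, 15

Differences at site 1 (T→A), site 3 (C→A), site 6 (T→A), site 7 (G→A), site 9 (A→C), site 10 (T→C), site 15 (C→G).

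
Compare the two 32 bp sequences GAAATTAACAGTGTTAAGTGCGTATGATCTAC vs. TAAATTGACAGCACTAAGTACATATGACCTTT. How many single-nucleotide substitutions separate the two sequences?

The sequences differ at sites 1, 7, 12, 13, 14, 20, 22, 28, 31, 32 (1-based) — 10 in total.

10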